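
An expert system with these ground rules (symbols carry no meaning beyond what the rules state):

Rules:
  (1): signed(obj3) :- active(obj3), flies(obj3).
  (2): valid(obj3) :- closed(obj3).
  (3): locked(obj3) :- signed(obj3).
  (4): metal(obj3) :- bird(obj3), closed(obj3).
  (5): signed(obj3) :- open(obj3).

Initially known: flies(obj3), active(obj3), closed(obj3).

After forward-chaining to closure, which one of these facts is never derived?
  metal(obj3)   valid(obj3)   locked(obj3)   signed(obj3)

Round 1: (1) [signed(obj3) :- active(obj3), flies(obj3).]; (2) [valid(obj3) :- closed(obj3).]. New: signed(obj3), valid(obj3).
Round 2: (3) [locked(obj3) :- signed(obj3).]. New: locked(obj3).
Derived: locked(obj3) (round 2), signed(obj3) (round 1), valid(obj3) (round 1). metal(obj3) never appears in any round.

metal(obj3)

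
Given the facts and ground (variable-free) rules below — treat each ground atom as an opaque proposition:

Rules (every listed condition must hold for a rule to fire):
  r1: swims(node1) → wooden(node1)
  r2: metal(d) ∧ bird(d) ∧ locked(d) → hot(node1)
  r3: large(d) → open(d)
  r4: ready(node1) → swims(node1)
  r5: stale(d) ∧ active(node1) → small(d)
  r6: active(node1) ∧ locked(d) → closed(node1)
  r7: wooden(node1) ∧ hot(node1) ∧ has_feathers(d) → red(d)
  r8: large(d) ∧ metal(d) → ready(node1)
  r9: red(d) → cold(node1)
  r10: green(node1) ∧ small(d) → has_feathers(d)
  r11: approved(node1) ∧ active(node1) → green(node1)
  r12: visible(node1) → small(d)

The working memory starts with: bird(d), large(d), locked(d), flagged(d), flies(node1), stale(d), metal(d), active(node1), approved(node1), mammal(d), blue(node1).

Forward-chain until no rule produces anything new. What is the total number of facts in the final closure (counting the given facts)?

22

[1] r2 [metal(d) ∧ bird(d) ∧ locked(d) → hot(node1)]; r3 [large(d) → open(d)]; r5 [stale(d) ∧ active(node1) → small(d)]; r6 [active(node1) ∧ locked(d) → closed(node1)]; r8 [large(d) ∧ metal(d) → ready(node1)]; r11 [approved(node1) ∧ active(node1) → green(node1)]. ⇒ new: hot(node1), open(d), small(d), closed(node1), ready(node1), green(node1).
[2] r4 [ready(node1) → swims(node1)]; r10 [green(node1) ∧ small(d) → has_feathers(d)]. ⇒ new: swims(node1), has_feathers(d).
[3] r1 [swims(node1) → wooden(node1)]. ⇒ new: wooden(node1).
[4] r7 [wooden(node1) ∧ hot(node1) ∧ has_feathers(d) → red(d)]. ⇒ new: red(d).
[5] r9 [red(d) → cold(node1)]. ⇒ new: cold(node1).
Closure: {active(node1), approved(node1), bird(d), blue(node1), closed(node1), cold(node1), flagged(d), flies(node1), green(node1), has_feathers(d), hot(node1), large(d), locked(d), mammal(d), metal(d), open(d), ready(node1), red(d), small(d), stale(d), swims(node1), wooden(node1)} — 22 facts.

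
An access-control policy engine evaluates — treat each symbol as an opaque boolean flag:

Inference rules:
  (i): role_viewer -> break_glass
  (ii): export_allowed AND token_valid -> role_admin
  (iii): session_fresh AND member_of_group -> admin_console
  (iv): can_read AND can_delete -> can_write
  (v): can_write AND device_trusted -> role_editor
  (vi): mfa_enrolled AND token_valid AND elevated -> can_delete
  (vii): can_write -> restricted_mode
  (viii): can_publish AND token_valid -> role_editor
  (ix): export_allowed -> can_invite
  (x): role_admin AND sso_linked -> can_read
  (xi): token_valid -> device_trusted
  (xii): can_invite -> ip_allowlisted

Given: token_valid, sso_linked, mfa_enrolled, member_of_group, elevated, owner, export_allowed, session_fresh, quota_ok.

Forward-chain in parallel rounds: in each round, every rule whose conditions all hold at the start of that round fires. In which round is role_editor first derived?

Round 1: (ii) [export_allowed AND token_valid -> role_admin]; (iii) [session_fresh AND member_of_group -> admin_console]; (vi) [mfa_enrolled AND token_valid AND elevated -> can_delete]; (ix) [export_allowed -> can_invite]; (xi) [token_valid -> device_trusted]. Adds role_admin, admin_console, can_delete, can_invite, device_trusted.
Round 2: (x) [role_admin AND sso_linked -> can_read]; (xii) [can_invite -> ip_allowlisted]. Adds can_read, ip_allowlisted.
Round 3: (iv) [can_read AND can_delete -> can_write]. Adds can_write.
Round 4: (v) [can_write AND device_trusted -> role_editor]; (vii) [can_write -> restricted_mode]. Adds role_editor, restricted_mode.
role_editor first appears in round 4.

4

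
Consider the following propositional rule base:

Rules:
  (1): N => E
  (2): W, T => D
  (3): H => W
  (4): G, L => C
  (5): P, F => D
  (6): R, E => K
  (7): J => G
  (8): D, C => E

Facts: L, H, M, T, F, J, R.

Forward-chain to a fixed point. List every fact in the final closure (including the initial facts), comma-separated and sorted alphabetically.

Round 1: (3) [H => W]; (7) [J => G]. New: W, G.
Round 2: (2) [W, T => D]; (4) [G, L => C]. New: D, C.
Round 3: (8) [D, C => E]. New: E.
Round 4: (6) [R, E => K]. New: K.

C, D, E, F, G, H, J, K, L, M, R, T, W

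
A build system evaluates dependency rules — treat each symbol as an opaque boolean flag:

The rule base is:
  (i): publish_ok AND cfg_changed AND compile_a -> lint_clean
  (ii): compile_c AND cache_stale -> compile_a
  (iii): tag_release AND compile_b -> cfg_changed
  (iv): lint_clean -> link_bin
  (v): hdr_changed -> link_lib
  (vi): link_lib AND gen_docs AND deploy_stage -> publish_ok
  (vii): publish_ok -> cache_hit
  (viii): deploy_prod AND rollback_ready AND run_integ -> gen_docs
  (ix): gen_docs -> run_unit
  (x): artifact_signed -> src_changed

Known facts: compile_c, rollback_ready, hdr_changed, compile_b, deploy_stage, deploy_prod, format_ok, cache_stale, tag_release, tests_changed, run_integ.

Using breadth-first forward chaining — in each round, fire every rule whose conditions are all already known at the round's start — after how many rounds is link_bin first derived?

Round 1: (ii) [compile_c AND cache_stale -> compile_a]; (iii) [tag_release AND compile_b -> cfg_changed]; (v) [hdr_changed -> link_lib]; (viii) [deploy_prod AND rollback_ready AND run_integ -> gen_docs]. Adds compile_a, cfg_changed, link_lib, gen_docs.
Round 2: (vi) [link_lib AND gen_docs AND deploy_stage -> publish_ok]; (ix) [gen_docs -> run_unit]. Adds publish_ok, run_unit.
Round 3: (i) [publish_ok AND cfg_changed AND compile_a -> lint_clean]; (vii) [publish_ok -> cache_hit]. Adds lint_clean, cache_hit.
Round 4: (iv) [lint_clean -> link_bin]. Adds link_bin.
link_bin first appears in round 4.

4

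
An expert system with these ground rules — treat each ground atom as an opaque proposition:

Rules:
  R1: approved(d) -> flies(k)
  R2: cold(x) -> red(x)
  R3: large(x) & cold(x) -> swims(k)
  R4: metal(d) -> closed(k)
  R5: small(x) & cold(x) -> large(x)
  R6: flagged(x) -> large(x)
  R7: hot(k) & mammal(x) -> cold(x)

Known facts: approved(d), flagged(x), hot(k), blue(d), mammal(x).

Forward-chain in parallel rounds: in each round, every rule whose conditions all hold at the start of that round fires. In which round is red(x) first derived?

2

Round 1: R1 [approved(d) -> flies(k)]; R6 [flagged(x) -> large(x)]; R7 [hot(k) & mammal(x) -> cold(x)]. New: flies(k), large(x), cold(x).
Round 2: R2 [cold(x) -> red(x)]; R3 [large(x) & cold(x) -> swims(k)]. New: red(x), swims(k).
red(x) first appears in round 2.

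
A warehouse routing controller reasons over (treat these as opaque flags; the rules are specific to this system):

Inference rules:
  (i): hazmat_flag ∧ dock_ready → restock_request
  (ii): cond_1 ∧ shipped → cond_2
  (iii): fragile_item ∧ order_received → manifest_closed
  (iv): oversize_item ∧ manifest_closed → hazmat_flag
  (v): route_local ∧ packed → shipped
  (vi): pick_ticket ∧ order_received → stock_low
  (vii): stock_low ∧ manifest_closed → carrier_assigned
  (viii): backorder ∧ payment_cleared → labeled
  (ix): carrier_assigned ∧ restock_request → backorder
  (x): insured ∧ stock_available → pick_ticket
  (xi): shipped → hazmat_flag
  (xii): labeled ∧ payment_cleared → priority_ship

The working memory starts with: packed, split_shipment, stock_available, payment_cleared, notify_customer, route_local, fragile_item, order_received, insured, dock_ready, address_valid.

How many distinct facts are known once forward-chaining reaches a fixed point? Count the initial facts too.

21

Round 1: (iii) [fragile_item ∧ order_received → manifest_closed]; (v) [route_local ∧ packed → shipped]; (x) [insured ∧ stock_available → pick_ticket]. Adds manifest_closed, shipped, pick_ticket.
Round 2: (vi) [pick_ticket ∧ order_received → stock_low]; (xi) [shipped → hazmat_flag]. Adds stock_low, hazmat_flag.
Round 3: (i) [hazmat_flag ∧ dock_ready → restock_request]; (vii) [stock_low ∧ manifest_closed → carrier_assigned]. Adds restock_request, carrier_assigned.
Round 4: (ix) [carrier_assigned ∧ restock_request → backorder]. Adds backorder.
Round 5: (viii) [backorder ∧ payment_cleared → labeled]. Adds labeled.
Round 6: (xii) [labeled ∧ payment_cleared → priority_ship]. Adds priority_ship.
Closure: {address_valid, backorder, carrier_assigned, dock_ready, fragile_item, hazmat_flag, insured, labeled, manifest_closed, notify_customer, order_received, packed, payment_cleared, pick_ticket, priority_ship, restock_request, route_local, shipped, split_shipment, stock_available, stock_low} — 21 facts.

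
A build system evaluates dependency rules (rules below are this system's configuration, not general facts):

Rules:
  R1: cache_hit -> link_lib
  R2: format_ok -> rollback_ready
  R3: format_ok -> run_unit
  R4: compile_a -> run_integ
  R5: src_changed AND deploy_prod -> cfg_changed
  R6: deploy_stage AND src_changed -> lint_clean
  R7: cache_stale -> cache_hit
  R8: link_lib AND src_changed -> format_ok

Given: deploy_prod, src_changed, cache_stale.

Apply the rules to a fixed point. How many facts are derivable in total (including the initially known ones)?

[1] R5 [src_changed AND deploy_prod -> cfg_changed]; R7 [cache_stale -> cache_hit]. ⇒ new: cfg_changed, cache_hit.
[2] R1 [cache_hit -> link_lib]. ⇒ new: link_lib.
[3] R8 [link_lib AND src_changed -> format_ok]. ⇒ new: format_ok.
[4] R2 [format_ok -> rollback_ready]; R3 [format_ok -> run_unit]. ⇒ new: rollback_ready, run_unit.
Closure: {cache_hit, cache_stale, cfg_changed, deploy_prod, format_ok, link_lib, rollback_ready, run_unit, src_changed} — 9 facts.

9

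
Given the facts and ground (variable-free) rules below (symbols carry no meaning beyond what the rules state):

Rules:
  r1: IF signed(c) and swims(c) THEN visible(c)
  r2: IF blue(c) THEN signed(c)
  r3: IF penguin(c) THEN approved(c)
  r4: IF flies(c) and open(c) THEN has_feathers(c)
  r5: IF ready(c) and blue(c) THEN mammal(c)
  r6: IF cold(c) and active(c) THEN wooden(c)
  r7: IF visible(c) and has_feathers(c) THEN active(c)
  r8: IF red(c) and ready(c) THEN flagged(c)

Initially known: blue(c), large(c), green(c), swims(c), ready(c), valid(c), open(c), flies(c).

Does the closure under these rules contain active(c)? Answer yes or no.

Round 1: r2 [IF blue(c) THEN signed(c)]; r4 [IF flies(c) and open(c) THEN has_feathers(c)]; r5 [IF ready(c) and blue(c) THEN mammal(c)]. New: signed(c), has_feathers(c), mammal(c).
Round 2: r1 [IF signed(c) and swims(c) THEN visible(c)]. New: visible(c).
Round 3: r7 [IF visible(c) and has_feathers(c) THEN active(c)]. New: active(c).
active(c) appears in round 3, so it is derivable.

yes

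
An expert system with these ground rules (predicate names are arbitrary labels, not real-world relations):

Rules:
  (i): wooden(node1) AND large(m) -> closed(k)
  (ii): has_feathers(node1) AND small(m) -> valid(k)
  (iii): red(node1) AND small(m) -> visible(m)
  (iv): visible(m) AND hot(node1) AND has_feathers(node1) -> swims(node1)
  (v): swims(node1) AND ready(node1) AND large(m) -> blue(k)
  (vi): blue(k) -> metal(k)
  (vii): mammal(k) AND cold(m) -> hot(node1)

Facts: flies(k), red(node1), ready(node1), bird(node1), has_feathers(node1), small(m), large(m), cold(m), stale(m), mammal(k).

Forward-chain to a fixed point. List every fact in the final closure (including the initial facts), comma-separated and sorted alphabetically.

bird(node1), blue(k), cold(m), flies(k), has_feathers(node1), hot(node1), large(m), mammal(k), metal(k), ready(node1), red(node1), small(m), stale(m), swims(node1), valid(k), visible(m)

Round 1 — (ii), (iii), (vii), derive valid(k), visible(m), hot(node1).
Round 2 — (iv), derive swims(node1).
Round 3 — (v), derive blue(k).
Round 4 — (vi), derive metal(k).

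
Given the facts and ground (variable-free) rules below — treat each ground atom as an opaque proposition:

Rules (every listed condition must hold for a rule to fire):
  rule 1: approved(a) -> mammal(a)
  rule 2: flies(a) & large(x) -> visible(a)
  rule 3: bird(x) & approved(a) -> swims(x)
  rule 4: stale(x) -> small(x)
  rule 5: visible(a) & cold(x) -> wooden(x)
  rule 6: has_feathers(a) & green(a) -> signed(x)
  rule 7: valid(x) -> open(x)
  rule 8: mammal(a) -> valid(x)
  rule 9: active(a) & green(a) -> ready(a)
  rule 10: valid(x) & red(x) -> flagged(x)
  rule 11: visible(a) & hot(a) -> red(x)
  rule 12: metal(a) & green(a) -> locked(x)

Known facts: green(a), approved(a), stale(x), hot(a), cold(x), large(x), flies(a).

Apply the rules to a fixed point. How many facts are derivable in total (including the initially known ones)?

Round 1: rule 1 [approved(a) -> mammal(a)]; rule 2 [flies(a) & large(x) -> visible(a)]; rule 4 [stale(x) -> small(x)]. New: mammal(a), visible(a), small(x).
Round 2: rule 5 [visible(a) & cold(x) -> wooden(x)]; rule 8 [mammal(a) -> valid(x)]; rule 11 [visible(a) & hot(a) -> red(x)]. New: wooden(x), valid(x), red(x).
Round 3: rule 7 [valid(x) -> open(x)]; rule 10 [valid(x) & red(x) -> flagged(x)]. New: open(x), flagged(x).
Closure: {approved(a), cold(x), flagged(x), flies(a), green(a), hot(a), large(x), mammal(a), open(x), red(x), small(x), stale(x), valid(x), visible(a), wooden(x)} — 15 facts.

15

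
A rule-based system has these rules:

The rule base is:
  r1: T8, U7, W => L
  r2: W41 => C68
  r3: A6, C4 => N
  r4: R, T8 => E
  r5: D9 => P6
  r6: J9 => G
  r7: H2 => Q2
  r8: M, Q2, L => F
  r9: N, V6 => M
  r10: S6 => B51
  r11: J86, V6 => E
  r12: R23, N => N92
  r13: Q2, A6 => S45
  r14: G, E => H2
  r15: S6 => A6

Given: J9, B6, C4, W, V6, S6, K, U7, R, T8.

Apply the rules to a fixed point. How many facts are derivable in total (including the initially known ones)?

Round 1: r1 [T8, U7, W => L]; r4 [R, T8 => E]; r6 [J9 => G]; r10 [S6 => B51]; r15 [S6 => A6]. Adds L, E, G, B51, A6.
Round 2: r3 [A6, C4 => N]; r14 [G, E => H2]. Adds N, H2.
Round 3: r7 [H2 => Q2]; r9 [N, V6 => M]. Adds Q2, M.
Round 4: r8 [M, Q2, L => F]; r13 [Q2, A6 => S45]. Adds F, S45.
Closure: {A6, B51, B6, C4, E, F, G, H2, J9, K, L, M, N, Q2, R, S45, S6, T8, U7, V6, W} — 21 facts.

21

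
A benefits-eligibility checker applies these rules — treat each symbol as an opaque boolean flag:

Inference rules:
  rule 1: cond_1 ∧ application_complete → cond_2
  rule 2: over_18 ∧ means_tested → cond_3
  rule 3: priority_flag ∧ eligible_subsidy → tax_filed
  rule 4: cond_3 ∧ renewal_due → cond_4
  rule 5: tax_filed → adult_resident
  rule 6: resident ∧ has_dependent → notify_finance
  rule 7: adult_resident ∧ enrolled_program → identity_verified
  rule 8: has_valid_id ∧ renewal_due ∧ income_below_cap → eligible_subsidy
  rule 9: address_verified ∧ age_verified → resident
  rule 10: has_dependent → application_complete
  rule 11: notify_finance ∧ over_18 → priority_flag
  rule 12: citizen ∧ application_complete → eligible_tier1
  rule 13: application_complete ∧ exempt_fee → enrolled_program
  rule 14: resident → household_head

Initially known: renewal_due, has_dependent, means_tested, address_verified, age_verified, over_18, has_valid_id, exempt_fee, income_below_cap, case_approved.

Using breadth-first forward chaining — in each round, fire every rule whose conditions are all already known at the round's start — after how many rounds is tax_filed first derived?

4

Round 1 fires rule 2, rule 8, rule 9, rule 10, giving cond_3, eligible_subsidy, resident, application_complete.
Round 2 fires rule 4, rule 6, rule 13, rule 14, giving cond_4, notify_finance, enrolled_program, household_head.
Round 3 fires rule 11, giving priority_flag.
Round 4 fires rule 3, giving tax_filed.
tax_filed first appears in round 4.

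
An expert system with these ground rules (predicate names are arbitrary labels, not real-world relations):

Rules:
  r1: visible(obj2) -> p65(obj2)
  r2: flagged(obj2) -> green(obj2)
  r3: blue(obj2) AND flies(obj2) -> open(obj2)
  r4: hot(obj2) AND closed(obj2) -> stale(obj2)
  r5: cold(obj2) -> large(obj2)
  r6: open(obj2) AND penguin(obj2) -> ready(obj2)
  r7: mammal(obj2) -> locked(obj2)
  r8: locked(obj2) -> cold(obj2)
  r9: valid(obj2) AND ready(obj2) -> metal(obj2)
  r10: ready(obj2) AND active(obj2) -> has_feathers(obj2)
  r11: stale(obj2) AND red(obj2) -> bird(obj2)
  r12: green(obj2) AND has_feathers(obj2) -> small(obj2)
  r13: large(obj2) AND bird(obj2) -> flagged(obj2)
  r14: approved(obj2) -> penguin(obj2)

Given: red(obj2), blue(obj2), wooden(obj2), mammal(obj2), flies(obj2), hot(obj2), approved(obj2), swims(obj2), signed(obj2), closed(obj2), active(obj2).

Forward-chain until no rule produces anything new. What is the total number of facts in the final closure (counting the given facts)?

23

Round 1: r3 [blue(obj2) AND flies(obj2) -> open(obj2)]; r4 [hot(obj2) AND closed(obj2) -> stale(obj2)]; r7 [mammal(obj2) -> locked(obj2)]; r14 [approved(obj2) -> penguin(obj2)]. New: open(obj2), stale(obj2), locked(obj2), penguin(obj2).
Round 2: r6 [open(obj2) AND penguin(obj2) -> ready(obj2)]; r8 [locked(obj2) -> cold(obj2)]; r11 [stale(obj2) AND red(obj2) -> bird(obj2)]. New: ready(obj2), cold(obj2), bird(obj2).
Round 3: r5 [cold(obj2) -> large(obj2)]; r10 [ready(obj2) AND active(obj2) -> has_feathers(obj2)]. New: large(obj2), has_feathers(obj2).
Round 4: r13 [large(obj2) AND bird(obj2) -> flagged(obj2)]. New: flagged(obj2).
Round 5: r2 [flagged(obj2) -> green(obj2)]. New: green(obj2).
Round 6: r12 [green(obj2) AND has_feathers(obj2) -> small(obj2)]. New: small(obj2).
Closure: {active(obj2), approved(obj2), bird(obj2), blue(obj2), closed(obj2), cold(obj2), flagged(obj2), flies(obj2), green(obj2), has_feathers(obj2), hot(obj2), large(obj2), locked(obj2), mammal(obj2), open(obj2), penguin(obj2), ready(obj2), red(obj2), signed(obj2), small(obj2), stale(obj2), swims(obj2), wooden(obj2)} — 23 facts.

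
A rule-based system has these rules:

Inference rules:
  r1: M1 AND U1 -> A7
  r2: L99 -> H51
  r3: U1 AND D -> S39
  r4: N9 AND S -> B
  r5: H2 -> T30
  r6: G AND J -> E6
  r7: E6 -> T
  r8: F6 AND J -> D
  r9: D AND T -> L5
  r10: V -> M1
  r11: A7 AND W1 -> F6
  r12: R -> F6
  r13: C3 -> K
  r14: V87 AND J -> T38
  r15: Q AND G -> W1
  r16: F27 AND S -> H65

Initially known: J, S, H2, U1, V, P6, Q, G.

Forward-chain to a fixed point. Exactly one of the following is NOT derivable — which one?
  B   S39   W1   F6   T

B

Round 1 fires r5, r6, r10, r15, giving T30, E6, M1, W1.
Round 2 fires r1, r7, giving A7, T.
Round 3 fires r11, giving F6.
Round 4 fires r8, giving D.
Round 5 fires r3, r9, giving S39, L5.
Derived: T (round 2), S39 (round 5), W1 (round 1), F6 (round 3). B never appears in any round.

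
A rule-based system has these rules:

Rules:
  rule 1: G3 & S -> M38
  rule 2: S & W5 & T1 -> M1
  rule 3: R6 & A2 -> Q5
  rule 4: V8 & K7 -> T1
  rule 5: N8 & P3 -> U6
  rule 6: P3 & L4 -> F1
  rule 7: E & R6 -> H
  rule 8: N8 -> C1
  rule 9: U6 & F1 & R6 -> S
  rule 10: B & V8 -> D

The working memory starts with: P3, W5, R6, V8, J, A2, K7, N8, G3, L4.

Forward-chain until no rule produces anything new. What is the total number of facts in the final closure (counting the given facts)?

18

Round 1 fires rule 3, rule 4, rule 5, rule 6, rule 8, giving Q5, T1, U6, F1, C1.
Round 2 fires rule 9, giving S.
Round 3 fires rule 1, rule 2, giving M38, M1.
Closure: {A2, C1, F1, G3, J, K7, L4, M1, M38, N8, P3, Q5, R6, S, T1, U6, V8, W5} — 18 facts.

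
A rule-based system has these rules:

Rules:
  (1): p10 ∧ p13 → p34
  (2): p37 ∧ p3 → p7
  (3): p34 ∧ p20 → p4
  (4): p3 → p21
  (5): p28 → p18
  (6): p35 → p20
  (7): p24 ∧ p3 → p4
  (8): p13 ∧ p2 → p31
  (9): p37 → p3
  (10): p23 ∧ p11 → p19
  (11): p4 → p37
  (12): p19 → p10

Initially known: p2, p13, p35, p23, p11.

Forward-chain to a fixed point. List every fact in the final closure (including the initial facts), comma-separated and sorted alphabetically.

p10, p11, p13, p19, p2, p20, p21, p23, p3, p31, p34, p35, p37, p4, p7

Round 1: (6) [p35 → p20]; (8) [p13 ∧ p2 → p31]; (10) [p23 ∧ p11 → p19]. New: p20, p31, p19.
Round 2: (12) [p19 → p10]. New: p10.
Round 3: (1) [p10 ∧ p13 → p34]. New: p34.
Round 4: (3) [p34 ∧ p20 → p4]. New: p4.
Round 5: (11) [p4 → p37]. New: p37.
Round 6: (9) [p37 → p3]. New: p3.
Round 7: (2) [p37 ∧ p3 → p7]; (4) [p3 → p21]. New: p7, p21.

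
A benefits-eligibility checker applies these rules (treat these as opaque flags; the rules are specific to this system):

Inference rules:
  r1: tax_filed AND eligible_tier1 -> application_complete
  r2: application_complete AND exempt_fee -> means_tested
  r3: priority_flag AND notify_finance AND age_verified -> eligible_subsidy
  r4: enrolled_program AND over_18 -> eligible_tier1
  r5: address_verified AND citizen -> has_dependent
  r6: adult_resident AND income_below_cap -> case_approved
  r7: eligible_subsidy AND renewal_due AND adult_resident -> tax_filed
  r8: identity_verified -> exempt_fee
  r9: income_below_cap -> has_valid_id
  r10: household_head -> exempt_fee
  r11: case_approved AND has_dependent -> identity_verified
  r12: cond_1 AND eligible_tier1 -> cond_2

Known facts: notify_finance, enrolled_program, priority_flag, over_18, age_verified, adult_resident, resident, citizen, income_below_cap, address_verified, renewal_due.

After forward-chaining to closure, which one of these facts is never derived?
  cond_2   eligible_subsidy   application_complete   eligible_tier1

Round 1 — r3, r4, r5, r6, r9, derive eligible_subsidy, eligible_tier1, has_dependent, case_approved, has_valid_id.
Round 2 — r7, r11, derive tax_filed, identity_verified.
Round 3 — r1, r8, derive application_complete, exempt_fee.
Round 4 — r2, derive means_tested.
Derived: application_complete (round 3), eligible_subsidy (round 1), eligible_tier1 (round 1). cond_2 never appears in any round.

cond_2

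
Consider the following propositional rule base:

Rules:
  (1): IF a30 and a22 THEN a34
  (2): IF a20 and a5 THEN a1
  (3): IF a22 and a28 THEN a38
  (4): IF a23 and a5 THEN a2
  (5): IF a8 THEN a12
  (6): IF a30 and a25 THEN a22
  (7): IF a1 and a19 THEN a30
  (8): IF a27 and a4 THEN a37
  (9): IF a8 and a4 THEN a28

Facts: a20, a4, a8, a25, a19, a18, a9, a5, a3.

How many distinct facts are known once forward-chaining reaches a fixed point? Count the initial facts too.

16

Round 1: (2) [IF a20 and a5 THEN a1]; (5) [IF a8 THEN a12]; (9) [IF a8 and a4 THEN a28]. New: a1, a12, a28.
Round 2: (7) [IF a1 and a19 THEN a30]. New: a30.
Round 3: (6) [IF a30 and a25 THEN a22]. New: a22.
Round 4: (1) [IF a30 and a22 THEN a34]; (3) [IF a22 and a28 THEN a38]. New: a34, a38.
Closure: {a1, a12, a18, a19, a20, a22, a25, a28, a3, a30, a34, a38, a4, a5, a8, a9} — 16 facts.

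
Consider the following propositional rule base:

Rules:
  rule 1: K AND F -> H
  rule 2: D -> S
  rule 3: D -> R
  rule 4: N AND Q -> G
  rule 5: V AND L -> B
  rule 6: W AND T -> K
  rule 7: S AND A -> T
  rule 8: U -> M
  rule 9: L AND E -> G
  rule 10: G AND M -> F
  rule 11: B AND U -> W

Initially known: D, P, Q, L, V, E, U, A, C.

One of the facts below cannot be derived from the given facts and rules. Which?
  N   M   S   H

N

[1] rule 2 [D -> S]; rule 3 [D -> R]; rule 5 [V AND L -> B]; rule 8 [U -> M]; rule 9 [L AND E -> G]. ⇒ new: S, R, B, M, G.
[2] rule 7 [S AND A -> T]; rule 10 [G AND M -> F]; rule 11 [B AND U -> W]. ⇒ new: T, F, W.
[3] rule 6 [W AND T -> K]. ⇒ new: K.
[4] rule 1 [K AND F -> H]. ⇒ new: H.
Derived: S (round 1), H (round 4), M (round 1). N never appears in any round.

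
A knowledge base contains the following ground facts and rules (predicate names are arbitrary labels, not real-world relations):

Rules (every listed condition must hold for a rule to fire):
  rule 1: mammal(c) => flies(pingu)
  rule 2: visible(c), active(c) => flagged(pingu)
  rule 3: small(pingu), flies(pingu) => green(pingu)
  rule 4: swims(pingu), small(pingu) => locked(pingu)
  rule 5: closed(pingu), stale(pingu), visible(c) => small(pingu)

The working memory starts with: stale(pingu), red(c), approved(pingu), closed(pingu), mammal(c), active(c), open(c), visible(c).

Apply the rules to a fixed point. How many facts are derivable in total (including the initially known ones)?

[1] rule 1 [mammal(c) => flies(pingu)]; rule 2 [visible(c), active(c) => flagged(pingu)]; rule 5 [closed(pingu), stale(pingu), visible(c) => small(pingu)]. ⇒ new: flies(pingu), flagged(pingu), small(pingu).
[2] rule 3 [small(pingu), flies(pingu) => green(pingu)]. ⇒ new: green(pingu).
Closure: {active(c), approved(pingu), closed(pingu), flagged(pingu), flies(pingu), green(pingu), mammal(c), open(c), red(c), small(pingu), stale(pingu), visible(c)} — 12 facts.

12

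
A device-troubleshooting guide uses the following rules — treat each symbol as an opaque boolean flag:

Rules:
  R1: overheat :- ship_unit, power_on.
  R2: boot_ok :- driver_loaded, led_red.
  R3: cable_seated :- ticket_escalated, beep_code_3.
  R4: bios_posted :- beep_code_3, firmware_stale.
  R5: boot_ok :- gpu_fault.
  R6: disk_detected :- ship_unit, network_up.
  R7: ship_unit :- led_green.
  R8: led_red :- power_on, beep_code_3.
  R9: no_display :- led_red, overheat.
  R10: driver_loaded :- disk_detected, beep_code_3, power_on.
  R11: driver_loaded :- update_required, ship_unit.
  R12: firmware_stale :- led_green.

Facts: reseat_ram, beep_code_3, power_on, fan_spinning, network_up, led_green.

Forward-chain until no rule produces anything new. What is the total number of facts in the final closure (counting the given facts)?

Round 1: R7 [ship_unit :- led_green.]; R8 [led_red :- power_on, beep_code_3.]; R12 [firmware_stale :- led_green.]. Adds ship_unit, led_red, firmware_stale.
Round 2: R1 [overheat :- ship_unit, power_on.]; R4 [bios_posted :- beep_code_3, firmware_stale.]; R6 [disk_detected :- ship_unit, network_up.]. Adds overheat, bios_posted, disk_detected.
Round 3: R9 [no_display :- led_red, overheat.]; R10 [driver_loaded :- disk_detected, beep_code_3, power_on.]. Adds no_display, driver_loaded.
Round 4: R2 [boot_ok :- driver_loaded, led_red.]. Adds boot_ok.
Closure: {beep_code_3, bios_posted, boot_ok, disk_detected, driver_loaded, fan_spinning, firmware_stale, led_green, led_red, network_up, no_display, overheat, power_on, reseat_ram, ship_unit} — 15 facts.

15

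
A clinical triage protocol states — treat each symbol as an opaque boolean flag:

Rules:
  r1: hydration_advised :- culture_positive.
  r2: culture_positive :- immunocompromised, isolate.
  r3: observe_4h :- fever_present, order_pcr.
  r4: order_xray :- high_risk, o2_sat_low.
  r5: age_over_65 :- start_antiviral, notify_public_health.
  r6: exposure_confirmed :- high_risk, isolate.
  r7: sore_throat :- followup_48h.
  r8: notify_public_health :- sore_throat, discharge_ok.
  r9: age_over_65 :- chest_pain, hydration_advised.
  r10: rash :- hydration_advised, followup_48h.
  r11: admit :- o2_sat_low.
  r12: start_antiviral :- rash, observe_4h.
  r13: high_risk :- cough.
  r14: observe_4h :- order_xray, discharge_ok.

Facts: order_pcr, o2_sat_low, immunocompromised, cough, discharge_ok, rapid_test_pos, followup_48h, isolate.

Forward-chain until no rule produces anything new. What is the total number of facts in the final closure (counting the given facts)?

Round 1 — r2, r7, r11, r13, derive culture_positive, sore_throat, admit, high_risk.
Round 2 — r1, r4, r6, r8, derive hydration_advised, order_xray, exposure_confirmed, notify_public_health.
Round 3 — r10, r14, derive rash, observe_4h.
Round 4 — r12, derive start_antiviral.
Round 5 — r5, derive age_over_65.
Closure: {admit, age_over_65, cough, culture_positive, discharge_ok, exposure_confirmed, followup_48h, high_risk, hydration_advised, immunocompromised, isolate, notify_public_health, o2_sat_low, observe_4h, order_pcr, order_xray, rapid_test_pos, rash, sore_throat, start_antiviral} — 20 facts.

20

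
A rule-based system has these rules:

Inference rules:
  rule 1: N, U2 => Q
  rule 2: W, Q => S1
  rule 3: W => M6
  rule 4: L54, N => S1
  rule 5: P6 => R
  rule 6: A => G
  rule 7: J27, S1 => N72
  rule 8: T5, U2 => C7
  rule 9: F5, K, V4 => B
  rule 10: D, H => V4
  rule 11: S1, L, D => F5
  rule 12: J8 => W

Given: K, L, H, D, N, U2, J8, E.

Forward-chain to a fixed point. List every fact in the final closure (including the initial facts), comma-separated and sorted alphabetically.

Round 1: rule 1 [N, U2 => Q]; rule 10 [D, H => V4]; rule 12 [J8 => W]. New: Q, V4, W.
Round 2: rule 2 [W, Q => S1]; rule 3 [W => M6]. New: S1, M6.
Round 3: rule 11 [S1, L, D => F5]. New: F5.
Round 4: rule 9 [F5, K, V4 => B]. New: B.

B, D, E, F5, H, J8, K, L, M6, N, Q, S1, U2, V4, W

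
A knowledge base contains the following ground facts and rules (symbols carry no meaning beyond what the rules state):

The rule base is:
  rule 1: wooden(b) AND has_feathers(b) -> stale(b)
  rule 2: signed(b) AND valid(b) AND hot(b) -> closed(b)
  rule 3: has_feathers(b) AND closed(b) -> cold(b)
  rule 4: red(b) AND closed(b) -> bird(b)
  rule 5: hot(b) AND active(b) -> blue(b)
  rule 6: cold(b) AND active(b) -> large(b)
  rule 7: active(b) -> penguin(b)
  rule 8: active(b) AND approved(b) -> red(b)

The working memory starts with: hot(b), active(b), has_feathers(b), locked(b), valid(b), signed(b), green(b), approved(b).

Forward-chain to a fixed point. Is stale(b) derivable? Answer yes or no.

Round 1 fires rule 2, rule 5, rule 7, rule 8, giving closed(b), blue(b), penguin(b), red(b).
Round 2 fires rule 3, rule 4, giving cold(b), bird(b).
Round 3 fires rule 6, giving large(b).
Fixed point reached. stale(b) is concluded only by rule 1; rule 1 needs wooden(b) (never derived).

no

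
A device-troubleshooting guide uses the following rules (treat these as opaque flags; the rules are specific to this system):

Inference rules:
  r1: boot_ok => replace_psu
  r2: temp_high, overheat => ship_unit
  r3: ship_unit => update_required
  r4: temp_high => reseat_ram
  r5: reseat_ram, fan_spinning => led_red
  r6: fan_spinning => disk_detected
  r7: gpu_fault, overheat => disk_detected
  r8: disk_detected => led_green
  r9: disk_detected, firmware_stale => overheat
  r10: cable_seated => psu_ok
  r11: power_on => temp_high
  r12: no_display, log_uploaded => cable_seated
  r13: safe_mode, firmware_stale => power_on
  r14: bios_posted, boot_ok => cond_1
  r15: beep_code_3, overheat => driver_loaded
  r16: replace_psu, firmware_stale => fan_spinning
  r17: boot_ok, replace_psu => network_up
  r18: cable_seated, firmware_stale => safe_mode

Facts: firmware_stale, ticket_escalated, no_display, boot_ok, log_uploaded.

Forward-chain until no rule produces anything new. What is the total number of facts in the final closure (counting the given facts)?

Round 1 fires r1, r12, giving replace_psu, cable_seated.
Round 2 fires r10, r16, r17, r18, giving psu_ok, fan_spinning, network_up, safe_mode.
Round 3 fires r6, r13, giving disk_detected, power_on.
Round 4 fires r8, r9, r11, giving led_green, overheat, temp_high.
Round 5 fires r2, r4, giving ship_unit, reseat_ram.
Round 6 fires r3, r5, giving update_required, led_red.
Closure: {boot_ok, cable_seated, disk_detected, fan_spinning, firmware_stale, led_green, led_red, log_uploaded, network_up, no_display, overheat, power_on, psu_ok, replace_psu, reseat_ram, safe_mode, ship_unit, temp_high, ticket_escalated, update_required} — 20 facts.

20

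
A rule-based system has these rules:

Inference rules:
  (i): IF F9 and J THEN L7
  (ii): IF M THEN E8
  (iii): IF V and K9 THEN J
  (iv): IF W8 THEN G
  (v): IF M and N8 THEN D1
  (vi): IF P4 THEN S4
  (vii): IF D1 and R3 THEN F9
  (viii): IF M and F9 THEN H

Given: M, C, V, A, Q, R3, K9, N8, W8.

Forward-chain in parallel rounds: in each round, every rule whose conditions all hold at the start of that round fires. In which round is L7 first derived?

Round 1: (ii) [IF M THEN E8]; (iii) [IF V and K9 THEN J]; (iv) [IF W8 THEN G]; (v) [IF M and N8 THEN D1]. Adds E8, J, G, D1.
Round 2: (vii) [IF D1 and R3 THEN F9]. Adds F9.
Round 3: (i) [IF F9 and J THEN L7]; (viii) [IF M and F9 THEN H]. Adds L7, H.
L7 first appears in round 3.

3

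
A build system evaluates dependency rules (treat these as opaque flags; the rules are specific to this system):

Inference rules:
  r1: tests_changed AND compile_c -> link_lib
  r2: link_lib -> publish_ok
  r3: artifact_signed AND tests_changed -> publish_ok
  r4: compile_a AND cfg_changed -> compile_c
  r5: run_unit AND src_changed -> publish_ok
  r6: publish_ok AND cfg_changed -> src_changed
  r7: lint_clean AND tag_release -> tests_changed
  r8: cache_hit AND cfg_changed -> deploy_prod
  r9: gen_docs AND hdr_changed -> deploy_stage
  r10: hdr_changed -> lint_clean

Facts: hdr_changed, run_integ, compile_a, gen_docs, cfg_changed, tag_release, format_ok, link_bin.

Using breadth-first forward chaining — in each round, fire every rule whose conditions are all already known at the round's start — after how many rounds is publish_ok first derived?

4

Round 1: r4 [compile_a AND cfg_changed -> compile_c]; r9 [gen_docs AND hdr_changed -> deploy_stage]; r10 [hdr_changed -> lint_clean]. Adds compile_c, deploy_stage, lint_clean.
Round 2: r7 [lint_clean AND tag_release -> tests_changed]. Adds tests_changed.
Round 3: r1 [tests_changed AND compile_c -> link_lib]. Adds link_lib.
Round 4: r2 [link_lib -> publish_ok]. Adds publish_ok.
publish_ok first appears in round 4.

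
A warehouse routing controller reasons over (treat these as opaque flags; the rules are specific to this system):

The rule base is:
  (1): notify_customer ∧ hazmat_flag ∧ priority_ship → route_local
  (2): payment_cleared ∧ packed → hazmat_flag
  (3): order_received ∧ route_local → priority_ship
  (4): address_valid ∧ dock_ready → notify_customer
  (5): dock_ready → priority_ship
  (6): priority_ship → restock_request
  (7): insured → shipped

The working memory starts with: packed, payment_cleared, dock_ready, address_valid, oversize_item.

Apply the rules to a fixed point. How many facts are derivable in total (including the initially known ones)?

10

Round 1: (2) [payment_cleared ∧ packed → hazmat_flag]; (4) [address_valid ∧ dock_ready → notify_customer]; (5) [dock_ready → priority_ship]. New: hazmat_flag, notify_customer, priority_ship.
Round 2: (1) [notify_customer ∧ hazmat_flag ∧ priority_ship → route_local]; (6) [priority_ship → restock_request]. New: route_local, restock_request.
Closure: {address_valid, dock_ready, hazmat_flag, notify_customer, oversize_item, packed, payment_cleared, priority_ship, restock_request, route_local} — 10 facts.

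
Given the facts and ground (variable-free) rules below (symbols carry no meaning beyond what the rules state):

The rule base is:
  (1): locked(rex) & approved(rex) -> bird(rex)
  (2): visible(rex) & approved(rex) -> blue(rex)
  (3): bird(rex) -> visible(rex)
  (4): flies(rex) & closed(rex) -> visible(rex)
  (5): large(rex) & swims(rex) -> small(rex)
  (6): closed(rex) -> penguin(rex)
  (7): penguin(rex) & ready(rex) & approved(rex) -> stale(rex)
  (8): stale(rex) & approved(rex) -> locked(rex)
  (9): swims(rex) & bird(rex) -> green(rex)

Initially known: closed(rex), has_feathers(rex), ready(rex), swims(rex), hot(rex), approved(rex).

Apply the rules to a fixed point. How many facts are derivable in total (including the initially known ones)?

13

Round 1: (6) [closed(rex) -> penguin(rex)]. Adds penguin(rex).
Round 2: (7) [penguin(rex) & ready(rex) & approved(rex) -> stale(rex)]. Adds stale(rex).
Round 3: (8) [stale(rex) & approved(rex) -> locked(rex)]. Adds locked(rex).
Round 4: (1) [locked(rex) & approved(rex) -> bird(rex)]. Adds bird(rex).
Round 5: (3) [bird(rex) -> visible(rex)]; (9) [swims(rex) & bird(rex) -> green(rex)]. Adds visible(rex), green(rex).
Round 6: (2) [visible(rex) & approved(rex) -> blue(rex)]. Adds blue(rex).
Closure: {approved(rex), bird(rex), blue(rex), closed(rex), green(rex), has_feathers(rex), hot(rex), locked(rex), penguin(rex), ready(rex), stale(rex), swims(rex), visible(rex)} — 13 facts.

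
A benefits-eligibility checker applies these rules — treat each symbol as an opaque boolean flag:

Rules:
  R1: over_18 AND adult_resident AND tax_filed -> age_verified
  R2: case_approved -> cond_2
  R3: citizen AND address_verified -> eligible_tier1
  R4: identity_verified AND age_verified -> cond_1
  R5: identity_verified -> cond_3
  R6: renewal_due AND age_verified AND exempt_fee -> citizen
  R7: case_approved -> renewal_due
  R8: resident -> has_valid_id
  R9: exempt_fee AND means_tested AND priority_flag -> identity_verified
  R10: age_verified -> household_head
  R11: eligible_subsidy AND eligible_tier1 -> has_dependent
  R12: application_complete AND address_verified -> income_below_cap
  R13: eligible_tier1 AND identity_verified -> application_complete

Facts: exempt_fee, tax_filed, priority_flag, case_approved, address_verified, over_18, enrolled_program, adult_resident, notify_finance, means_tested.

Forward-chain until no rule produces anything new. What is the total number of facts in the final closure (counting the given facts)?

Round 1: R1 [over_18 AND adult_resident AND tax_filed -> age_verified]; R2 [case_approved -> cond_2]; R7 [case_approved -> renewal_due]; R9 [exempt_fee AND means_tested AND priority_flag -> identity_verified]. Adds age_verified, cond_2, renewal_due, identity_verified.
Round 2: R4 [identity_verified AND age_verified -> cond_1]; R5 [identity_verified -> cond_3]; R6 [renewal_due AND age_verified AND exempt_fee -> citizen]; R10 [age_verified -> household_head]. Adds cond_1, cond_3, citizen, household_head.
Round 3: R3 [citizen AND address_verified -> eligible_tier1]. Adds eligible_tier1.
Round 4: R13 [eligible_tier1 AND identity_verified -> application_complete]. Adds application_complete.
Round 5: R12 [application_complete AND address_verified -> income_below_cap]. Adds income_below_cap.
Closure: {address_verified, adult_resident, age_verified, application_complete, case_approved, citizen, cond_1, cond_2, cond_3, eligible_tier1, enrolled_program, exempt_fee, household_head, identity_verified, income_below_cap, means_tested, notify_finance, over_18, priority_flag, renewal_due, tax_filed} — 21 facts.

21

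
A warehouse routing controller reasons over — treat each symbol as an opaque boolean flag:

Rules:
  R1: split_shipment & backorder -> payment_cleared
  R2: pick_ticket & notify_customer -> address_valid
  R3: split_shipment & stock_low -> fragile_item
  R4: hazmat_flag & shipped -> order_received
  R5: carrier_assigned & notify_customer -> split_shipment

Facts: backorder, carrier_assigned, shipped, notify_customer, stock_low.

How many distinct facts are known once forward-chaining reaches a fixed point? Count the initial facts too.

8

Round 1: R5 [carrier_assigned & notify_customer -> split_shipment]. Adds split_shipment.
Round 2: R1 [split_shipment & backorder -> payment_cleared]; R3 [split_shipment & stock_low -> fragile_item]. Adds payment_cleared, fragile_item.
Closure: {backorder, carrier_assigned, fragile_item, notify_customer, payment_cleared, shipped, split_shipment, stock_low} — 8 facts.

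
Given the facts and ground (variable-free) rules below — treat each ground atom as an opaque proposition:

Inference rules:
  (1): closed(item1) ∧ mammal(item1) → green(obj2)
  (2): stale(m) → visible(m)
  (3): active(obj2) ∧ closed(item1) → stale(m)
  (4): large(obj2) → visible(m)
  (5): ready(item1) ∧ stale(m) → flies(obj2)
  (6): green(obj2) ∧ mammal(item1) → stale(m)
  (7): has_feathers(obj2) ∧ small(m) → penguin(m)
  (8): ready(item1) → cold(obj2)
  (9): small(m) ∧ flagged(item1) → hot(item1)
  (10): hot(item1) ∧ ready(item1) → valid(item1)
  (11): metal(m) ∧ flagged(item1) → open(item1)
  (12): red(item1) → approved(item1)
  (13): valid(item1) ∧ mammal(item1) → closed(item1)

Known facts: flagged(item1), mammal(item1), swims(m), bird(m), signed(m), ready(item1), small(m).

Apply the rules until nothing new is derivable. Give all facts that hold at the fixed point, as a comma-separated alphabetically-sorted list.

bird(m), closed(item1), cold(obj2), flagged(item1), flies(obj2), green(obj2), hot(item1), mammal(item1), ready(item1), signed(m), small(m), stale(m), swims(m), valid(item1), visible(m)

Round 1 — (8), (9), derive cold(obj2), hot(item1).
Round 2 — (10), derive valid(item1).
Round 3 — (13), derive closed(item1).
Round 4 — (1), derive green(obj2).
Round 5 — (6), derive stale(m).
Round 6 — (2), (5), derive visible(m), flies(obj2).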